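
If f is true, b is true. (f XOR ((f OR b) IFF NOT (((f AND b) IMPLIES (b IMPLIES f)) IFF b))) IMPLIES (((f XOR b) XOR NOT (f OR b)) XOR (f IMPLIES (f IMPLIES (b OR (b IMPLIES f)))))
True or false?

Substituting f=true, b=true:
f OR b = true OR true = true
f AND b = true AND true = true
b IMPLIES f = true IMPLIES true = true
(f AND b) IMPLIES (b IMPLIES f) = true IMPLIES true = true
((f AND b) IMPLIES (b IMPLIES f)) IFF b = true IFF true = true
NOT (((f AND b) IMPLIES (b IMPLIES f)) IFF b) = NOT true = false
(f OR b) IFF NOT (((f AND b) IMPLIES (b IMPLIES f)) IFF b) = true IFF false = false
f XOR ((f OR b) IFF NOT (((f AND b) IMPLIES (b IMPLIES f)) IFF b)) = true XOR false = true
f XOR b = true XOR true = false
f OR b = true OR true = true
NOT (f OR b) = NOT true = false
(f XOR b) XOR NOT (f OR b) = false XOR false = false
b IMPLIES f = true IMPLIES true = true
b OR (b IMPLIES f) = true OR true = true
f IMPLIES (b OR (b IMPLIES f)) = true IMPLIES true = true
f IMPLIES (f IMPLIES (b OR (b IMPLIES f))) = true IMPLIES true = true
((f XOR b) XOR NOT (f OR b)) XOR (f IMPLIES (f IMPLIES (b OR (b IMPLIES f)))) = false XOR true = true
(f XOR ((f OR b) IFF NOT (((f AND b) IMPLIES (b IMPLIES f)) IFF b))) IMPLIES (((f XOR b) XOR NOT (f OR b)) XOR (f IMPLIES (f IMPLIES (b OR (b IMPLIES f))))) = true IMPLIES true = true

true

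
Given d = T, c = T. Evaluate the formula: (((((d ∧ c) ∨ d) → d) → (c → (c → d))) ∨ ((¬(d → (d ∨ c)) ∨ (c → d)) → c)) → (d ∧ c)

T

d ∧ c = T ∧ T = T
(d ∧ c) ∨ d = T ∨ T = T
((d ∧ c) ∨ d) → d = T → T = T
c → d = T → T = T
c → (c → d) = T → T = T
(((d ∧ c) ∨ d) → d) → (c → (c → d)) = T → T = T
d ∨ c = T ∨ T = T
d → (d ∨ c) = T → T = T
¬(d → (d ∨ c)) = ¬T = F
c → d = T → T = T
¬(d → (d ∨ c)) ∨ (c → d) = F ∨ T = T
(¬(d → (d ∨ c)) ∨ (c → d)) → c = T → T = T
((((d ∧ c) ∨ d) → d) → (c → (c → d))) ∨ ((¬(d → (d ∨ c)) ∨ (c → d)) → c) = T ∨ T = T
d ∧ c = T ∧ T = T
(((((d ∧ c) ∨ d) → d) → (c → (c → d))) ∨ ((¬(d → (d ∨ c)) ∨ (c → d)) → c)) → (d ∧ c) = T → T = T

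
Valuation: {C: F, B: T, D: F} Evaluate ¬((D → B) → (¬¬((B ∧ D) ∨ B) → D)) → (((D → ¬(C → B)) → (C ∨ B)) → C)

D → B = F → T = T
B ∧ D = T ∧ F = F
(B ∧ D) ∨ B = F ∨ T = T
¬((B ∧ D) ∨ B) = ¬T = F
¬¬((B ∧ D) ∨ B) = ¬F = T
¬¬((B ∧ D) ∨ B) → D = T → F = F
(D → B) → (¬¬((B ∧ D) ∨ B) → D) = T → F = F
¬((D → B) → (¬¬((B ∧ D) ∨ B) → D)) = ¬F = T
C → B = F → T = T
¬(C → B) = ¬T = F
D → ¬(C → B) = F → F = T
C ∨ B = F ∨ T = T
(D → ¬(C → B)) → (C ∨ B) = T → T = T
((D → ¬(C → B)) → (C ∨ B)) → C = T → F = F
¬((D → B) → (¬¬((B ∧ D) ∨ B) → D)) → (((D → ¬(C → B)) → (C ∨ B)) → C) = T → F = F

F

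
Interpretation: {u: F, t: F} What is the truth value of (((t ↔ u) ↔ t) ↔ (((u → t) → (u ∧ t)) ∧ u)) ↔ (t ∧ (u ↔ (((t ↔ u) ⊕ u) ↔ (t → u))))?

Substituting u=F, t=F:
t ↔ u = F ↔ F = T
(t ↔ u) ↔ t = T ↔ F = F
u → t = F → F = T
u ∧ t = F ∧ F = F
(u → t) → (u ∧ t) = T → F = F
((u → t) → (u ∧ t)) ∧ u = F ∧ F = F
((t ↔ u) ↔ t) ↔ (((u → t) → (u ∧ t)) ∧ u) = F ↔ F = T
t ↔ u = F ↔ F = T
(t ↔ u) ⊕ u = T ⊕ F = T
t → u = F → F = T
((t ↔ u) ⊕ u) ↔ (t → u) = T ↔ T = T
u ↔ (((t ↔ u) ⊕ u) ↔ (t → u)) = F ↔ T = F
t ∧ (u ↔ (((t ↔ u) ⊕ u) ↔ (t → u))) = F ∧ F = F
(((t ↔ u) ↔ t) ↔ (((u → t) → (u ∧ t)) ∧ u)) ↔ (t ∧ (u ↔ (((t ↔ u) ⊕ u) ↔ (t → u)))) = T ↔ F = F

F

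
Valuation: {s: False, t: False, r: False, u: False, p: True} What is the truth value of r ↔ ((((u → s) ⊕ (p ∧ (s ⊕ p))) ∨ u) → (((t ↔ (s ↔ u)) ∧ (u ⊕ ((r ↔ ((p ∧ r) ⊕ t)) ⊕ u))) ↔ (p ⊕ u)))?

u → s = False → False = True
s ⊕ p = False ⊕ True = True
p ∧ (s ⊕ p) = True ∧ True = True
(u → s) ⊕ (p ∧ (s ⊕ p)) = True ⊕ True = False
((u → s) ⊕ (p ∧ (s ⊕ p))) ∨ u = False ∨ False = False
s ↔ u = False ↔ False = True
t ↔ (s ↔ u) = False ↔ True = False
p ∧ r = True ∧ False = False
(p ∧ r) ⊕ t = False ⊕ False = False
r ↔ ((p ∧ r) ⊕ t) = False ↔ False = True
(r ↔ ((p ∧ r) ⊕ t)) ⊕ u = True ⊕ False = True
u ⊕ ((r ↔ ((p ∧ r) ⊕ t)) ⊕ u) = False ⊕ True = True
(t ↔ (s ↔ u)) ∧ (u ⊕ ((r ↔ ((p ∧ r) ⊕ t)) ⊕ u)) = False ∧ True = False
p ⊕ u = True ⊕ False = True
((t ↔ (s ↔ u)) ∧ (u ⊕ ((r ↔ ((p ∧ r) ⊕ t)) ⊕ u))) ↔ (p ⊕ u) = False ↔ True = False
(((u → s) ⊕ (p ∧ (s ⊕ p))) ∨ u) → (((t ↔ (s ↔ u)) ∧ (u ⊕ ((r ↔ ((p ∧ r) ⊕ t)) ⊕ u))) ↔ (p ⊕ u)) = False → False = True
r ↔ ((((u → s) ⊕ (p ∧ (s ⊕ p))) ∨ u) → (((t ↔ (s ↔ u)) ∧ (u ⊕ ((r ↔ ((p ∧ r) ⊕ t)) ⊕ u))) ↔ (p ⊕ u))) = False ↔ True = False

False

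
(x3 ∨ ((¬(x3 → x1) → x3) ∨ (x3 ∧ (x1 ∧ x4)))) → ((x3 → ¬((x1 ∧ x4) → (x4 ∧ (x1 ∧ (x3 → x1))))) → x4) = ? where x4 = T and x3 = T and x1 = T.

x3 → x1 = T → T = T
¬(x3 → x1) = ¬T = F
¬(x3 → x1) → x3 = F → T = T
x1 ∧ x4 = T ∧ T = T
x3 ∧ (x1 ∧ x4) = T ∧ T = T
(¬(x3 → x1) → x3) ∨ (x3 ∧ (x1 ∧ x4)) = T ∨ T = T
x3 ∨ ((¬(x3 → x1) → x3) ∨ (x3 ∧ (x1 ∧ x4))) = T ∨ T = T
x1 ∧ x4 = T ∧ T = T
x3 → x1 = T → T = T
x1 ∧ (x3 → x1) = T ∧ T = T
x4 ∧ (x1 ∧ (x3 → x1)) = T ∧ T = T
(x1 ∧ x4) → (x4 ∧ (x1 ∧ (x3 → x1))) = T → T = T
¬((x1 ∧ x4) → (x4 ∧ (x1 ∧ (x3 → x1)))) = ¬T = F
x3 → ¬((x1 ∧ x4) → (x4 ∧ (x1 ∧ (x3 → x1)))) = T → F = F
(x3 → ¬((x1 ∧ x4) → (x4 ∧ (x1 ∧ (x3 → x1))))) → x4 = F → T = T
(x3 ∨ ((¬(x3 → x1) → x3) ∨ (x3 ∧ (x1 ∧ x4)))) → ((x3 → ¬((x1 ∧ x4) → (x4 ∧ (x1 ∧ (x3 → x1))))) → x4) = T → T = T

T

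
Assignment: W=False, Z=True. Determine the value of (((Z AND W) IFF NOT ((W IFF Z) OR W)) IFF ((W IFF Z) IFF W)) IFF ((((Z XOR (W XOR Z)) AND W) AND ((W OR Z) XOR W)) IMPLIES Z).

Z AND W = True AND False = False
W IFF Z = False IFF True = False
(W IFF Z) OR W = False OR False = False
NOT ((W IFF Z) OR W) = NOT False = True
(Z AND W) IFF NOT ((W IFF Z) OR W) = False IFF True = False
W IFF Z = False IFF True = False
(W IFF Z) IFF W = False IFF False = True
((Z AND W) IFF NOT ((W IFF Z) OR W)) IFF ((W IFF Z) IFF W) = False IFF True = False
W XOR Z = False XOR True = True
Z XOR (W XOR Z) = True XOR True = False
(Z XOR (W XOR Z)) AND W = False AND False = False
W OR Z = False OR True = True
(W OR Z) XOR W = True XOR False = True
((Z XOR (W XOR Z)) AND W) AND ((W OR Z) XOR W) = False AND True = False
(((Z XOR (W XOR Z)) AND W) AND ((W OR Z) XOR W)) IMPLIES Z = False IMPLIES True = True
(((Z AND W) IFF NOT ((W IFF Z) OR W)) IFF ((W IFF Z) IFF W)) IFF ((((Z XOR (W XOR Z)) AND W) AND ((W OR Z) XOR W)) IMPLIES Z) = False IFF True = False

False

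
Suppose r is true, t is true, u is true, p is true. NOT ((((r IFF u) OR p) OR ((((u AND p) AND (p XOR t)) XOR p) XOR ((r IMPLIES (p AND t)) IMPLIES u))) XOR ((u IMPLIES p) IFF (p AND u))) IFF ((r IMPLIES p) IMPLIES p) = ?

r IFF u = True IFF True = True
(r IFF u) OR p = True OR True = True
u AND p = True AND True = True
p XOR t = True XOR True = False
(u AND p) AND (p XOR t) = True AND False = False
((u AND p) AND (p XOR t)) XOR p = False XOR True = True
p AND t = True AND True = True
r IMPLIES (p AND t) = True IMPLIES True = True
(r IMPLIES (p AND t)) IMPLIES u = True IMPLIES True = True
(((u AND p) AND (p XOR t)) XOR p) XOR ((r IMPLIES (p AND t)) IMPLIES u) = True XOR True = False
((r IFF u) OR p) OR ((((u AND p) AND (p XOR t)) XOR p) XOR ((r IMPLIES (p AND t)) IMPLIES u)) = True OR False = True
u IMPLIES p = True IMPLIES True = True
p AND u = True AND True = True
(u IMPLIES p) IFF (p AND u) = True IFF True = True
(((r IFF u) OR p) OR ((((u AND p) AND (p XOR t)) XOR p) XOR ((r IMPLIES (p AND t)) IMPLIES u))) XOR ((u IMPLIES p) IFF (p AND u)) = True XOR True = False
NOT ((((r IFF u) OR p) OR ((((u AND p) AND (p XOR t)) XOR p) XOR ((r IMPLIES (p AND t)) IMPLIES u))) XOR ((u IMPLIES p) IFF (p AND u))) = NOT False = True
r IMPLIES p = True IMPLIES True = True
(r IMPLIES p) IMPLIES p = True IMPLIES True = True
NOT ((((r IFF u) OR p) OR ((((u AND p) AND (p XOR t)) XOR p) XOR ((r IMPLIES (p AND t)) IMPLIES u))) XOR ((u IMPLIES p) IFF (p AND u))) IFF ((r IMPLIES p) IMPLIES p) = True IFF True = True

True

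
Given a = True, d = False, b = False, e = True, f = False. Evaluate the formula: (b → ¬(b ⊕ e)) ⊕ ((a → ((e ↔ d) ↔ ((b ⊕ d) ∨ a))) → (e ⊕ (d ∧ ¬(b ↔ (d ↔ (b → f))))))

False

b ⊕ e = False ⊕ True = True
¬(b ⊕ e) = ¬True = False
b → ¬(b ⊕ e) = False → False = True
e ↔ d = True ↔ False = False
b ⊕ d = False ⊕ False = False
(b ⊕ d) ∨ a = False ∨ True = True
(e ↔ d) ↔ ((b ⊕ d) ∨ a) = False ↔ True = False
a → ((e ↔ d) ↔ ((b ⊕ d) ∨ a)) = True → False = False
b → f = False → False = True
d ↔ (b → f) = False ↔ True = False
b ↔ (d ↔ (b → f)) = False ↔ False = True
¬(b ↔ (d ↔ (b → f))) = ¬True = False
d ∧ ¬(b ↔ (d ↔ (b → f))) = False ∧ False = False
e ⊕ (d ∧ ¬(b ↔ (d ↔ (b → f)))) = True ⊕ False = True
(a → ((e ↔ d) ↔ ((b ⊕ d) ∨ a))) → (e ⊕ (d ∧ ¬(b ↔ (d ↔ (b → f))))) = False → True = True
(b → ¬(b ⊕ e)) ⊕ ((a → ((e ↔ d) ↔ ((b ⊕ d) ∨ a))) → (e ⊕ (d ∧ ¬(b ↔ (d ↔ (b → f)))))) = True ⊕ True = False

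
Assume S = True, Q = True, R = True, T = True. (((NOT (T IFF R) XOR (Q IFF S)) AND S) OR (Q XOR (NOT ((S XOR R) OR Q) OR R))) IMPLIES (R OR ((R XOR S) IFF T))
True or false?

True

T IFF R = True IFF True = True
NOT (T IFF R) = NOT True = False
Q IFF S = True IFF True = True
NOT (T IFF R) XOR (Q IFF S) = False XOR True = True
(NOT (T IFF R) XOR (Q IFF S)) AND S = True AND True = True
S XOR R = True XOR True = False
(S XOR R) OR Q = False OR True = True
NOT ((S XOR R) OR Q) = NOT True = False
NOT ((S XOR R) OR Q) OR R = False OR True = True
Q XOR (NOT ((S XOR R) OR Q) OR R) = True XOR True = False
((NOT (T IFF R) XOR (Q IFF S)) AND S) OR (Q XOR (NOT ((S XOR R) OR Q) OR R)) = True OR False = True
R XOR S = True XOR True = False
(R XOR S) IFF T = False IFF True = False
R OR ((R XOR S) IFF T) = True OR False = True
(((NOT (T IFF R) XOR (Q IFF S)) AND S) OR (Q XOR (NOT ((S XOR R) OR Q) OR R))) IMPLIES (R OR ((R XOR S) IFF T)) = True IMPLIES True = True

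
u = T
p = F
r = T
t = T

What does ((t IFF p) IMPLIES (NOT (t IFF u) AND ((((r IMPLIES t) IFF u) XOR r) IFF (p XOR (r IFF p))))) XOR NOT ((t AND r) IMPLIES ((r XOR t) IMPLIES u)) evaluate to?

T

t IFF p = T IFF F = F
t IFF u = T IFF T = T
NOT (t IFF u) = NOT T = F
r IMPLIES t = T IMPLIES T = T
(r IMPLIES t) IFF u = T IFF T = T
((r IMPLIES t) IFF u) XOR r = T XOR T = F
r IFF p = T IFF F = F
p XOR (r IFF p) = F XOR F = F
(((r IMPLIES t) IFF u) XOR r) IFF (p XOR (r IFF p)) = F IFF F = T
NOT (t IFF u) AND ((((r IMPLIES t) IFF u) XOR r) IFF (p XOR (r IFF p))) = F AND T = F
(t IFF p) IMPLIES (NOT (t IFF u) AND ((((r IMPLIES t) IFF u) XOR r) IFF (p XOR (r IFF p)))) = F IMPLIES F = T
t AND r = T AND T = T
r XOR t = T XOR T = F
(r XOR t) IMPLIES u = F IMPLIES T = T
(t AND r) IMPLIES ((r XOR t) IMPLIES u) = T IMPLIES T = T
NOT ((t AND r) IMPLIES ((r XOR t) IMPLIES u)) = NOT T = F
((t IFF p) IMPLIES (NOT (t IFF u) AND ((((r IMPLIES t) IFF u) XOR r) IFF (p XOR (r IFF p))))) XOR NOT ((t AND r) IMPLIES ((r XOR t) IMPLIES u)) = T XOR F = T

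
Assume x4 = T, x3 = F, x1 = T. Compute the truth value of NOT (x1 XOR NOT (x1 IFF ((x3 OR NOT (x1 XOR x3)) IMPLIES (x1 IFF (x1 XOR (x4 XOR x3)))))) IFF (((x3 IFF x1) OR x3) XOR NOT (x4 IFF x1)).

x1 XOR x3 = T XOR F = T
NOT (x1 XOR x3) = NOT T = F
x3 OR NOT (x1 XOR x3) = F OR F = F
x4 XOR x3 = T XOR F = T
x1 XOR (x4 XOR x3) = T XOR T = F
x1 IFF (x1 XOR (x4 XOR x3)) = T IFF F = F
(x3 OR NOT (x1 XOR x3)) IMPLIES (x1 IFF (x1 XOR (x4 XOR x3))) = F IMPLIES F = T
x1 IFF ((x3 OR NOT (x1 XOR x3)) IMPLIES (x1 IFF (x1 XOR (x4 XOR x3)))) = T IFF T = T
NOT (x1 IFF ((x3 OR NOT (x1 XOR x3)) IMPLIES (x1 IFF (x1 XOR (x4 XOR x3))))) = NOT T = F
x1 XOR NOT (x1 IFF ((x3 OR NOT (x1 XOR x3)) IMPLIES (x1 IFF (x1 XOR (x4 XOR x3))))) = T XOR F = T
NOT (x1 XOR NOT (x1 IFF ((x3 OR NOT (x1 XOR x3)) IMPLIES (x1 IFF (x1 XOR (x4 XOR x3)))))) = NOT T = F
x3 IFF x1 = F IFF T = F
(x3 IFF x1) OR x3 = F OR F = F
x4 IFF x1 = T IFF T = T
NOT (x4 IFF x1) = NOT T = F
((x3 IFF x1) OR x3) XOR NOT (x4 IFF x1) = F XOR F = F
NOT (x1 XOR NOT (x1 IFF ((x3 OR NOT (x1 XOR x3)) IMPLIES (x1 IFF (x1 XOR (x4 XOR x3)))))) IFF (((x3 IFF x1) OR x3) XOR NOT (x4 IFF x1)) = F IFF F = T

T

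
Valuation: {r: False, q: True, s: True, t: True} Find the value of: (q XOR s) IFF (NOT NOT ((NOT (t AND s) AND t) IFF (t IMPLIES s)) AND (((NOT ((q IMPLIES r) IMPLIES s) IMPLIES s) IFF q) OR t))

q XOR s = True XOR True = False
t AND s = True AND True = True
NOT (t AND s) = NOT True = False
NOT (t AND s) AND t = False AND True = False
t IMPLIES s = True IMPLIES True = True
(NOT (t AND s) AND t) IFF (t IMPLIES s) = False IFF True = False
NOT ((NOT (t AND s) AND t) IFF (t IMPLIES s)) = NOT False = True
NOT NOT ((NOT (t AND s) AND t) IFF (t IMPLIES s)) = NOT True = False
q IMPLIES r = True IMPLIES False = False
(q IMPLIES r) IMPLIES s = False IMPLIES True = True
NOT ((q IMPLIES r) IMPLIES s) = NOT True = False
NOT ((q IMPLIES r) IMPLIES s) IMPLIES s = False IMPLIES True = True
(NOT ((q IMPLIES r) IMPLIES s) IMPLIES s) IFF q = True IFF True = True
((NOT ((q IMPLIES r) IMPLIES s) IMPLIES s) IFF q) OR t = True OR True = True
NOT NOT ((NOT (t AND s) AND t) IFF (t IMPLIES s)) AND (((NOT ((q IMPLIES r) IMPLIES s) IMPLIES s) IFF q) OR t) = False AND True = False
(q XOR s) IFF (NOT NOT ((NOT (t AND s) AND t) IFF (t IMPLIES s)) AND (((NOT ((q IMPLIES r) IMPLIES s) IMPLIES s) IFF q) OR t)) = False IFF False = True

True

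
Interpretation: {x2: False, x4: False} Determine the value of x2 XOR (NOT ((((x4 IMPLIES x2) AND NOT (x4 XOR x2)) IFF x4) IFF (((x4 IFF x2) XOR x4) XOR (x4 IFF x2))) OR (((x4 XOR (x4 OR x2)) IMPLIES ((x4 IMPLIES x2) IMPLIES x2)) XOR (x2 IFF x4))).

False

x4 IMPLIES x2 = False IMPLIES False = True
x4 XOR x2 = False XOR False = False
NOT (x4 XOR x2) = NOT False = True
(x4 IMPLIES x2) AND NOT (x4 XOR x2) = True AND True = True
((x4 IMPLIES x2) AND NOT (x4 XOR x2)) IFF x4 = True IFF False = False
x4 IFF x2 = False IFF False = True
(x4 IFF x2) XOR x4 = True XOR False = True
x4 IFF x2 = False IFF False = True
((x4 IFF x2) XOR x4) XOR (x4 IFF x2) = True XOR True = False
(((x4 IMPLIES x2) AND NOT (x4 XOR x2)) IFF x4) IFF (((x4 IFF x2) XOR x4) XOR (x4 IFF x2)) = False IFF False = True
NOT ((((x4 IMPLIES x2) AND NOT (x4 XOR x2)) IFF x4) IFF (((x4 IFF x2) XOR x4) XOR (x4 IFF x2))) = NOT True = False
x4 OR x2 = False OR False = False
x4 XOR (x4 OR x2) = False XOR False = False
x4 IMPLIES x2 = False IMPLIES False = True
(x4 IMPLIES x2) IMPLIES x2 = True IMPLIES False = False
(x4 XOR (x4 OR x2)) IMPLIES ((x4 IMPLIES x2) IMPLIES x2) = False IMPLIES False = True
x2 IFF x4 = False IFF False = True
((x4 XOR (x4 OR x2)) IMPLIES ((x4 IMPLIES x2) IMPLIES x2)) XOR (x2 IFF x4) = True XOR True = False
NOT ((((x4 IMPLIES x2) AND NOT (x4 XOR x2)) IFF x4) IFF (((x4 IFF x2) XOR x4) XOR (x4 IFF x2))) OR (((x4 XOR (x4 OR x2)) IMPLIES ((x4 IMPLIES x2) IMPLIES x2)) XOR (x2 IFF x4)) = False OR False = False
x2 XOR (NOT ((((x4 IMPLIES x2) AND NOT (x4 XOR x2)) IFF x4) IFF (((x4 IFF x2) XOR x4) XOR (x4 IFF x2))) OR (((x4 XOR (x4 OR x2)) IMPLIES ((x4 IMPLIES x2) IMPLIES x2)) XOR (x2 IFF x4))) = False XOR False = False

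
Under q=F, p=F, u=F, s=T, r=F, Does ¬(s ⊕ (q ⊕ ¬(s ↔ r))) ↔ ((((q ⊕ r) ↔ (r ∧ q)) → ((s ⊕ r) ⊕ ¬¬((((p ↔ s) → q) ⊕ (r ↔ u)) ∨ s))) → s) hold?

T

s ↔ r = T ↔ F = F
¬(s ↔ r) = ¬F = T
q ⊕ ¬(s ↔ r) = F ⊕ T = T
s ⊕ (q ⊕ ¬(s ↔ r)) = T ⊕ T = F
¬(s ⊕ (q ⊕ ¬(s ↔ r))) = ¬F = T
q ⊕ r = F ⊕ F = F
r ∧ q = F ∧ F = F
(q ⊕ r) ↔ (r ∧ q) = F ↔ F = T
s ⊕ r = T ⊕ F = T
p ↔ s = F ↔ T = F
(p ↔ s) → q = F → F = T
r ↔ u = F ↔ F = T
((p ↔ s) → q) ⊕ (r ↔ u) = T ⊕ T = F
(((p ↔ s) → q) ⊕ (r ↔ u)) ∨ s = F ∨ T = T
¬((((p ↔ s) → q) ⊕ (r ↔ u)) ∨ s) = ¬T = F
¬¬((((p ↔ s) → q) ⊕ (r ↔ u)) ∨ s) = ¬F = T
(s ⊕ r) ⊕ ¬¬((((p ↔ s) → q) ⊕ (r ↔ u)) ∨ s) = T ⊕ T = F
((q ⊕ r) ↔ (r ∧ q)) → ((s ⊕ r) ⊕ ¬¬((((p ↔ s) → q) ⊕ (r ↔ u)) ∨ s)) = T → F = F
(((q ⊕ r) ↔ (r ∧ q)) → ((s ⊕ r) ⊕ ¬¬((((p ↔ s) → q) ⊕ (r ↔ u)) ∨ s))) → s = F → T = T
¬(s ⊕ (q ⊕ ¬(s ↔ r))) ↔ ((((q ⊕ r) ↔ (r ∧ q)) → ((s ⊕ r) ⊕ ¬¬((((p ↔ s) → q) ⊕ (r ↔ u)) ∨ s))) → s) = T ↔ T = T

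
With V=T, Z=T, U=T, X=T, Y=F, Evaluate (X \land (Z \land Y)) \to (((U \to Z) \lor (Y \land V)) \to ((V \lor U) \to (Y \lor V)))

Z \land Y = T \land F = F
X \land (Z \land Y) = T \land F = F
U \to Z = T \to T = T
Y \land V = F \land T = F
(U \to Z) \lor (Y \land V) = T \lor F = T
V \lor U = T \lor T = T
Y \lor V = F \lor T = T
(V \lor U) \to (Y \lor V) = T \to T = T
((U \to Z) \lor (Y \land V)) \to ((V \lor U) \to (Y \lor V)) = T \to T = T
(X \land (Z \land Y)) \to (((U \to Z) \lor (Y \land V)) \to ((V \lor U) \to (Y \lor V))) = F \to T = T

T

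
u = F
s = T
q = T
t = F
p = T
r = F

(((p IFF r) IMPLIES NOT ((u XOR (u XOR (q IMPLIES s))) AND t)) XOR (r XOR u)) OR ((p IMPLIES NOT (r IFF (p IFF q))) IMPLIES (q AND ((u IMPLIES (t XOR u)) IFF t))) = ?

p IFF r = T IFF F = F
q IMPLIES s = T IMPLIES T = T
u XOR (q IMPLIES s) = F XOR T = T
u XOR (u XOR (q IMPLIES s)) = F XOR T = T
(u XOR (u XOR (q IMPLIES s))) AND t = T AND F = F
NOT ((u XOR (u XOR (q IMPLIES s))) AND t) = NOT F = T
(p IFF r) IMPLIES NOT ((u XOR (u XOR (q IMPLIES s))) AND t) = F IMPLIES T = T
r XOR u = F XOR F = F
((p IFF r) IMPLIES NOT ((u XOR (u XOR (q IMPLIES s))) AND t)) XOR (r XOR u) = T XOR F = T
p IFF q = T IFF T = T
r IFF (p IFF q) = F IFF T = F
NOT (r IFF (p IFF q)) = NOT F = T
p IMPLIES NOT (r IFF (p IFF q)) = T IMPLIES T = T
t XOR u = F XOR F = F
u IMPLIES (t XOR u) = F IMPLIES F = T
(u IMPLIES (t XOR u)) IFF t = T IFF F = F
q AND ((u IMPLIES (t XOR u)) IFF t) = T AND F = F
(p IMPLIES NOT (r IFF (p IFF q))) IMPLIES (q AND ((u IMPLIES (t XOR u)) IFF t)) = T IMPLIES F = F
(((p IFF r) IMPLIES NOT ((u XOR (u XOR (q IMPLIES s))) AND t)) XOR (r XOR u)) OR ((p IMPLIES NOT (r IFF (p IFF q))) IMPLIES (q AND ((u IMPLIES (t XOR u)) IFF t))) = T OR F = T

T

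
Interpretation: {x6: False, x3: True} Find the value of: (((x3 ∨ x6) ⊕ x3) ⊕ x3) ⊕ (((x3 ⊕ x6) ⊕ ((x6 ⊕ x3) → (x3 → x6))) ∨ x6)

False

x3 ∨ x6 = True ∨ False = True
(x3 ∨ x6) ⊕ x3 = True ⊕ True = False
((x3 ∨ x6) ⊕ x3) ⊕ x3 = False ⊕ True = True
x3 ⊕ x6 = True ⊕ False = True
x6 ⊕ x3 = False ⊕ True = True
x3 → x6 = True → False = False
(x6 ⊕ x3) → (x3 → x6) = True → False = False
(x3 ⊕ x6) ⊕ ((x6 ⊕ x3) → (x3 → x6)) = True ⊕ False = True
((x3 ⊕ x6) ⊕ ((x6 ⊕ x3) → (x3 → x6))) ∨ x6 = True ∨ False = True
(((x3 ∨ x6) ⊕ x3) ⊕ x3) ⊕ (((x3 ⊕ x6) ⊕ ((x6 ⊕ x3) → (x3 → x6))) ∨ x6) = True ⊕ True = False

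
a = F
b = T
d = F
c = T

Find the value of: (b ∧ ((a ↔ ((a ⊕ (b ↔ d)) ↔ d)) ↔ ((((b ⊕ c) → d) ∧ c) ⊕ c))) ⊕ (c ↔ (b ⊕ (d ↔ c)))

b ↔ d = T ↔ F = F
a ⊕ (b ↔ d) = F ⊕ F = F
(a ⊕ (b ↔ d)) ↔ d = F ↔ F = T
a ↔ ((a ⊕ (b ↔ d)) ↔ d) = F ↔ T = F
b ⊕ c = T ⊕ T = F
(b ⊕ c) → d = F → F = T
((b ⊕ c) → d) ∧ c = T ∧ T = T
(((b ⊕ c) → d) ∧ c) ⊕ c = T ⊕ T = F
(a ↔ ((a ⊕ (b ↔ d)) ↔ d)) ↔ ((((b ⊕ c) → d) ∧ c) ⊕ c) = F ↔ F = T
b ∧ ((a ↔ ((a ⊕ (b ↔ d)) ↔ d)) ↔ ((((b ⊕ c) → d) ∧ c) ⊕ c)) = T ∧ T = T
d ↔ c = F ↔ T = F
b ⊕ (d ↔ c) = T ⊕ F = T
c ↔ (b ⊕ (d ↔ c)) = T ↔ T = T
(b ∧ ((a ↔ ((a ⊕ (b ↔ d)) ↔ d)) ↔ ((((b ⊕ c) → d) ∧ c) ⊕ c))) ⊕ (c ↔ (b ⊕ (d ↔ c))) = T ⊕ T = F

F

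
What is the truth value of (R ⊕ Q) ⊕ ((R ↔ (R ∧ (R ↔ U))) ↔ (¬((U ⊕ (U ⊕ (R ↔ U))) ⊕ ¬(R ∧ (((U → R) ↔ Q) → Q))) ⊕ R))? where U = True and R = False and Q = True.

True

R ⊕ Q = False ⊕ True = True
R ↔ U = False ↔ True = False
R ∧ (R ↔ U) = False ∧ False = False
R ↔ (R ∧ (R ↔ U)) = False ↔ False = True
R ↔ U = False ↔ True = False
U ⊕ (R ↔ U) = True ⊕ False = True
U ⊕ (U ⊕ (R ↔ U)) = True ⊕ True = False
U → R = True → False = False
(U → R) ↔ Q = False ↔ True = False
((U → R) ↔ Q) → Q = False → True = True
R ∧ (((U → R) ↔ Q) → Q) = False ∧ True = False
¬(R ∧ (((U → R) ↔ Q) → Q)) = ¬False = True
(U ⊕ (U ⊕ (R ↔ U))) ⊕ ¬(R ∧ (((U → R) ↔ Q) → Q)) = False ⊕ True = True
¬((U ⊕ (U ⊕ (R ↔ U))) ⊕ ¬(R ∧ (((U → R) ↔ Q) → Q))) = ¬True = False
¬((U ⊕ (U ⊕ (R ↔ U))) ⊕ ¬(R ∧ (((U → R) ↔ Q) → Q))) ⊕ R = False ⊕ False = False
(R ↔ (R ∧ (R ↔ U))) ↔ (¬((U ⊕ (U ⊕ (R ↔ U))) ⊕ ¬(R ∧ (((U → R) ↔ Q) → Q))) ⊕ R) = True ↔ False = False
(R ⊕ Q) ⊕ ((R ↔ (R ∧ (R ↔ U))) ↔ (¬((U ⊕ (U ⊕ (R ↔ U))) ⊕ ¬(R ∧ (((U → R) ↔ Q) → Q))) ⊕ R)) = True ⊕ False = True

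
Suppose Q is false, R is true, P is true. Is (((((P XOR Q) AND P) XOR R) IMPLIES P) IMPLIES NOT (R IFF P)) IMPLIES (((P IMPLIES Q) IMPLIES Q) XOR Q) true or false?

P XOR Q = True XOR False = True
(P XOR Q) AND P = True AND True = True
((P XOR Q) AND P) XOR R = True XOR True = False
(((P XOR Q) AND P) XOR R) IMPLIES P = False IMPLIES True = True
R IFF P = True IFF True = True
NOT (R IFF P) = NOT True = False
((((P XOR Q) AND P) XOR R) IMPLIES P) IMPLIES NOT (R IFF P) = True IMPLIES False = False
P IMPLIES Q = True IMPLIES False = False
(P IMPLIES Q) IMPLIES Q = False IMPLIES False = True
((P IMPLIES Q) IMPLIES Q) XOR Q = True XOR False = True
(((((P XOR Q) AND P) XOR R) IMPLIES P) IMPLIES NOT (R IFF P)) IMPLIES (((P IMPLIES Q) IMPLIES Q) XOR Q) = False IMPLIES True = True

True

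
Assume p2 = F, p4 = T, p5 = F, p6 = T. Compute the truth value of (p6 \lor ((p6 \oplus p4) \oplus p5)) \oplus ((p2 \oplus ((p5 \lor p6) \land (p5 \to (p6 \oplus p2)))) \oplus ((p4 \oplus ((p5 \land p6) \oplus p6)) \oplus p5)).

F

p6 \oplus p4 = T \oplus T = F
(p6 \oplus p4) \oplus p5 = F \oplus F = F
p6 \lor ((p6 \oplus p4) \oplus p5) = T \lor F = T
p5 \lor p6 = F \lor T = T
p6 \oplus p2 = T \oplus F = T
p5 \to (p6 \oplus p2) = F \to T = T
(p5 \lor p6) \land (p5 \to (p6 \oplus p2)) = T \land T = T
p2 \oplus ((p5 \lor p6) \land (p5 \to (p6 \oplus p2))) = F \oplus T = T
p5 \land p6 = F \land T = F
(p5 \land p6) \oplus p6 = F \oplus T = T
p4 \oplus ((p5 \land p6) \oplus p6) = T \oplus T = F
(p4 \oplus ((p5 \land p6) \oplus p6)) \oplus p5 = F \oplus F = F
(p2 \oplus ((p5 \lor p6) \land (p5 \to (p6 \oplus p2)))) \oplus ((p4 \oplus ((p5 \land p6) \oplus p6)) \oplus p5) = T \oplus F = T
(p6 \lor ((p6 \oplus p4) \oplus p5)) \oplus ((p2 \oplus ((p5 \lor p6) \land (p5 \to (p6 \oplus p2)))) \oplus ((p4 \oplus ((p5 \land p6) \oplus p6)) \oplus p5)) = T \oplus T = F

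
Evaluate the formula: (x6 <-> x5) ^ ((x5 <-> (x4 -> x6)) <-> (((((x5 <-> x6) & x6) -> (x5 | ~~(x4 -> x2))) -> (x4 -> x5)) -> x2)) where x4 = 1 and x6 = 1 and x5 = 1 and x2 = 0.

1

x6 <-> x5 = 1 <-> 1 = 1
x4 -> x6 = 1 -> 1 = 1
x5 <-> (x4 -> x6) = 1 <-> 1 = 1
x5 <-> x6 = 1 <-> 1 = 1
(x5 <-> x6) & x6 = 1 & 1 = 1
x4 -> x2 = 1 -> 0 = 0
~(x4 -> x2) = ~0 = 1
~~(x4 -> x2) = ~1 = 0
x5 | ~~(x4 -> x2) = 1 | 0 = 1
((x5 <-> x6) & x6) -> (x5 | ~~(x4 -> x2)) = 1 -> 1 = 1
x4 -> x5 = 1 -> 1 = 1
(((x5 <-> x6) & x6) -> (x5 | ~~(x4 -> x2))) -> (x4 -> x5) = 1 -> 1 = 1
((((x5 <-> x6) & x6) -> (x5 | ~~(x4 -> x2))) -> (x4 -> x5)) -> x2 = 1 -> 0 = 0
(x5 <-> (x4 -> x6)) <-> (((((x5 <-> x6) & x6) -> (x5 | ~~(x4 -> x2))) -> (x4 -> x5)) -> x2) = 1 <-> 0 = 0
(x6 <-> x5) ^ ((x5 <-> (x4 -> x6)) <-> (((((x5 <-> x6) & x6) -> (x5 | ~~(x4 -> x2))) -> (x4 -> x5)) -> x2)) = 1 ^ 0 = 1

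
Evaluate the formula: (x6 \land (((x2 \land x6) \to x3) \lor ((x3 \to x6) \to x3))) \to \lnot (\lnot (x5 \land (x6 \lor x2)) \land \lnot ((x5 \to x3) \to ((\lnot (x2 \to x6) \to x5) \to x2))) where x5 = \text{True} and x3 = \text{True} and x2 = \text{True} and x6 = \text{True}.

\text{True}

x2 \land x6 = \text{True} \land \text{True} = \text{True}
(x2 \land x6) \to x3 = \text{True} \to \text{True} = \text{True}
x3 \to x6 = \text{True} \to \text{True} = \text{True}
(x3 \to x6) \to x3 = \text{True} \to \text{True} = \text{True}
((x2 \land x6) \to x3) \lor ((x3 \to x6) \to x3) = \text{True} \lor \text{True} = \text{True}
x6 \land (((x2 \land x6) \to x3) \lor ((x3 \to x6) \to x3)) = \text{True} \land \text{True} = \text{True}
x6 \lor x2 = \text{True} \lor \text{True} = \text{True}
x5 \land (x6 \lor x2) = \text{True} \land \text{True} = \text{True}
\lnot (x5 \land (x6 \lor x2)) = \lnot \text{True} = \text{False}
x5 \to x3 = \text{True} \to \text{True} = \text{True}
x2 \to x6 = \text{True} \to \text{True} = \text{True}
\lnot (x2 \to x6) = \lnot \text{True} = \text{False}
\lnot (x2 \to x6) \to x5 = \text{False} \to \text{True} = \text{True}
(\lnot (x2 \to x6) \to x5) \to x2 = \text{True} \to \text{True} = \text{True}
(x5 \to x3) \to ((\lnot (x2 \to x6) \to x5) \to x2) = \text{True} \to \text{True} = \text{True}
\lnot ((x5 \to x3) \to ((\lnot (x2 \to x6) \to x5) \to x2)) = \lnot \text{True} = \text{False}
\lnot (x5 \land (x6 \lor x2)) \land \lnot ((x5 \to x3) \to ((\lnot (x2 \to x6) \to x5) \to x2)) = \text{False} \land \text{False} = \text{False}
\lnot (\lnot (x5 \land (x6 \lor x2)) \land \lnot ((x5 \to x3) \to ((\lnot (x2 \to x6) \to x5) \to x2))) = \lnot \text{False} = \text{True}
(x6 \land (((x2 \land x6) \to x3) \lor ((x3 \to x6) \to x3))) \to \lnot (\lnot (x5 \land (x6 \lor x2)) \land \lnot ((x5 \to x3) \to ((\lnot (x2 \to x6) \to x5) \to x2))) = \text{True} \to \text{True} = \text{True}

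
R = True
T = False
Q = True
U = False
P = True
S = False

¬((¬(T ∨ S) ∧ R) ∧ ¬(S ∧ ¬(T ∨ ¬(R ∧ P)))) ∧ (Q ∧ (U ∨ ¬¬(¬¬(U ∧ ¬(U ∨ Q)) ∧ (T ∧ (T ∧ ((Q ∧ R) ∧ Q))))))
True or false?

Substituting R=True, T=False, Q=True, U=False, P=True, S=False:
T ∨ S = False ∨ False = False
¬(T ∨ S) = ¬False = True
¬(T ∨ S) ∧ R = True ∧ True = True
R ∧ P = True ∧ True = True
¬(R ∧ P) = ¬True = False
T ∨ ¬(R ∧ P) = False ∨ False = False
¬(T ∨ ¬(R ∧ P)) = ¬False = True
S ∧ ¬(T ∨ ¬(R ∧ P)) = False ∧ True = False
¬(S ∧ ¬(T ∨ ¬(R ∧ P))) = ¬False = True
(¬(T ∨ S) ∧ R) ∧ ¬(S ∧ ¬(T ∨ ¬(R ∧ P))) = True ∧ True = True
¬((¬(T ∨ S) ∧ R) ∧ ¬(S ∧ ¬(T ∨ ¬(R ∧ P)))) = ¬True = False
U ∨ Q = False ∨ True = True
¬(U ∨ Q) = ¬True = False
U ∧ ¬(U ∨ Q) = False ∧ False = False
¬(U ∧ ¬(U ∨ Q)) = ¬False = True
¬¬(U ∧ ¬(U ∨ Q)) = ¬True = False
Q ∧ R = True ∧ True = True
(Q ∧ R) ∧ Q = True ∧ True = True
T ∧ ((Q ∧ R) ∧ Q) = False ∧ True = False
T ∧ (T ∧ ((Q ∧ R) ∧ Q)) = False ∧ False = False
¬¬(U ∧ ¬(U ∨ Q)) ∧ (T ∧ (T ∧ ((Q ∧ R) ∧ Q))) = False ∧ False = False
¬(¬¬(U ∧ ¬(U ∨ Q)) ∧ (T ∧ (T ∧ ((Q ∧ R) ∧ Q)))) = ¬False = True
¬¬(¬¬(U ∧ ¬(U ∨ Q)) ∧ (T ∧ (T ∧ ((Q ∧ R) ∧ Q)))) = ¬True = False
U ∨ ¬¬(¬¬(U ∧ ¬(U ∨ Q)) ∧ (T ∧ (T ∧ ((Q ∧ R) ∧ Q)))) = False ∨ False = False
Q ∧ (U ∨ ¬¬(¬¬(U ∧ ¬(U ∨ Q)) ∧ (T ∧ (T ∧ ((Q ∧ R) ∧ Q))))) = True ∧ False = False
¬((¬(T ∨ S) ∧ R) ∧ ¬(S ∧ ¬(T ∨ ¬(R ∧ P)))) ∧ (Q ∧ (U ∨ ¬¬(¬¬(U ∧ ¬(U ∨ Q)) ∧ (T ∧ (T ∧ ((Q ∧ R) ∧ Q)))))) = False ∧ False = False

False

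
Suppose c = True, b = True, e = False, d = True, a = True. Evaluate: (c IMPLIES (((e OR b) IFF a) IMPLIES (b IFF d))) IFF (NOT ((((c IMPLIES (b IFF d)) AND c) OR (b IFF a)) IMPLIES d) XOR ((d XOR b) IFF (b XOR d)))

True

e OR b = False OR True = True
(e OR b) IFF a = True IFF True = True
b IFF d = True IFF True = True
((e OR b) IFF a) IMPLIES (b IFF d) = True IMPLIES True = True
c IMPLIES (((e OR b) IFF a) IMPLIES (b IFF d)) = True IMPLIES True = True
b IFF d = True IFF True = True
c IMPLIES (b IFF d) = True IMPLIES True = True
(c IMPLIES (b IFF d)) AND c = True AND True = True
b IFF a = True IFF True = True
((c IMPLIES (b IFF d)) AND c) OR (b IFF a) = True OR True = True
(((c IMPLIES (b IFF d)) AND c) OR (b IFF a)) IMPLIES d = True IMPLIES True = True
NOT ((((c IMPLIES (b IFF d)) AND c) OR (b IFF a)) IMPLIES d) = NOT True = False
d XOR b = True XOR True = False
b XOR d = True XOR True = False
(d XOR b) IFF (b XOR d) = False IFF False = True
NOT ((((c IMPLIES (b IFF d)) AND c) OR (b IFF a)) IMPLIES d) XOR ((d XOR b) IFF (b XOR d)) = False XOR True = True
(c IMPLIES (((e OR b) IFF a) IMPLIES (b IFF d))) IFF (NOT ((((c IMPLIES (b IFF d)) AND c) OR (b IFF a)) IMPLIES d) XOR ((d XOR b) IFF (b XOR d))) = True IFF True = True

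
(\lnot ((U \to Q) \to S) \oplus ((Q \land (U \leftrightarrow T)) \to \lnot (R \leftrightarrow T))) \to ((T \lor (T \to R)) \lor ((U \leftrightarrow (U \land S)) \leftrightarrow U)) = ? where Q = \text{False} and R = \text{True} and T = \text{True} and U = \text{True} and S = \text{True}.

\text{True}

U \to Q = \text{True} \to \text{False} = \text{False}
(U \to Q) \to S = \text{False} \to \text{True} = \text{True}
\lnot ((U \to Q) \to S) = \lnot \text{True} = \text{False}
U \leftrightarrow T = \text{True} \leftrightarrow \text{True} = \text{True}
Q \land (U \leftrightarrow T) = \text{False} \land \text{True} = \text{False}
R \leftrightarrow T = \text{True} \leftrightarrow \text{True} = \text{True}
\lnot (R \leftrightarrow T) = \lnot \text{True} = \text{False}
(Q \land (U \leftrightarrow T)) \to \lnot (R \leftrightarrow T) = \text{False} \to \text{False} = \text{True}
\lnot ((U \to Q) \to S) \oplus ((Q \land (U \leftrightarrow T)) \to \lnot (R \leftrightarrow T)) = \text{False} \oplus \text{True} = \text{True}
T \to R = \text{True} \to \text{True} = \text{True}
T \lor (T \to R) = \text{True} \lor \text{True} = \text{True}
U \land S = \text{True} \land \text{True} = \text{True}
U \leftrightarrow (U \land S) = \text{True} \leftrightarrow \text{True} = \text{True}
(U \leftrightarrow (U \land S)) \leftrightarrow U = \text{True} \leftrightarrow \text{True} = \text{True}
(T \lor (T \to R)) \lor ((U \leftrightarrow (U \land S)) \leftrightarrow U) = \text{True} \lor \text{True} = \text{True}
(\lnot ((U \to Q) \to S) \oplus ((Q \land (U \leftrightarrow T)) \to \lnot (R \leftrightarrow T))) \to ((T \lor (T \to R)) \lor ((U \leftrightarrow (U \land S)) \leftrightarrow U)) = \text{True} \to \text{True} = \text{True}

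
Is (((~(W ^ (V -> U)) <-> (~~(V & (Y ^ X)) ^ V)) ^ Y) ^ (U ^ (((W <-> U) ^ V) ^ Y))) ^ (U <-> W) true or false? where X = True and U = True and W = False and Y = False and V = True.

Substituting X=True, U=True, W=False, Y=False, V=True:
V -> U = True -> True = True
W ^ (V -> U) = False ^ True = True
~(W ^ (V -> U)) = ~True = False
Y ^ X = False ^ True = True
V & (Y ^ X) = True & True = True
~(V & (Y ^ X)) = ~True = False
~~(V & (Y ^ X)) = ~False = True
~~(V & (Y ^ X)) ^ V = True ^ True = False
~(W ^ (V -> U)) <-> (~~(V & (Y ^ X)) ^ V) = False <-> False = True
(~(W ^ (V -> U)) <-> (~~(V & (Y ^ X)) ^ V)) ^ Y = True ^ False = True
W <-> U = False <-> True = False
(W <-> U) ^ V = False ^ True = True
((W <-> U) ^ V) ^ Y = True ^ False = True
U ^ (((W <-> U) ^ V) ^ Y) = True ^ True = False
((~(W ^ (V -> U)) <-> (~~(V & (Y ^ X)) ^ V)) ^ Y) ^ (U ^ (((W <-> U) ^ V) ^ Y)) = True ^ False = True
U <-> W = True <-> False = False
(((~(W ^ (V -> U)) <-> (~~(V & (Y ^ X)) ^ V)) ^ Y) ^ (U ^ (((W <-> U) ^ V) ^ Y))) ^ (U <-> W) = True ^ False = True

True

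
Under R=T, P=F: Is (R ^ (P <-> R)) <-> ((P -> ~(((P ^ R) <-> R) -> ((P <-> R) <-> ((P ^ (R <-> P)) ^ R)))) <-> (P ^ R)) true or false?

T

Substituting R=T, P=F:
P <-> R = F <-> T = F
R ^ (P <-> R) = T ^ F = T
P ^ R = F ^ T = T
(P ^ R) <-> R = T <-> T = T
P <-> R = F <-> T = F
R <-> P = T <-> F = F
P ^ (R <-> P) = F ^ F = F
(P ^ (R <-> P)) ^ R = F ^ T = T
(P <-> R) <-> ((P ^ (R <-> P)) ^ R) = F <-> T = F
((P ^ R) <-> R) -> ((P <-> R) <-> ((P ^ (R <-> P)) ^ R)) = T -> F = F
~(((P ^ R) <-> R) -> ((P <-> R) <-> ((P ^ (R <-> P)) ^ R))) = ~F = T
P -> ~(((P ^ R) <-> R) -> ((P <-> R) <-> ((P ^ (R <-> P)) ^ R))) = F -> T = T
P ^ R = F ^ T = T
(P -> ~(((P ^ R) <-> R) -> ((P <-> R) <-> ((P ^ (R <-> P)) ^ R)))) <-> (P ^ R) = T <-> T = T
(R ^ (P <-> R)) <-> ((P -> ~(((P ^ R) <-> R) -> ((P <-> R) <-> ((P ^ (R <-> P)) ^ R)))) <-> (P ^ R)) = T <-> T = T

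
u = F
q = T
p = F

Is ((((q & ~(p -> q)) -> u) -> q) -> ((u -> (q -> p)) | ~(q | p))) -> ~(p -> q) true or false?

p -> q = F -> T = T
~(p -> q) = ~T = F
q & ~(p -> q) = T & F = F
(q & ~(p -> q)) -> u = F -> F = T
((q & ~(p -> q)) -> u) -> q = T -> T = T
q -> p = T -> F = F
u -> (q -> p) = F -> F = T
q | p = T | F = T
~(q | p) = ~T = F
(u -> (q -> p)) | ~(q | p) = T | F = T
(((q & ~(p -> q)) -> u) -> q) -> ((u -> (q -> p)) | ~(q | p)) = T -> T = T
p -> q = F -> T = T
~(p -> q) = ~T = F
((((q & ~(p -> q)) -> u) -> q) -> ((u -> (q -> p)) | ~(q | p))) -> ~(p -> q) = T -> F = F

F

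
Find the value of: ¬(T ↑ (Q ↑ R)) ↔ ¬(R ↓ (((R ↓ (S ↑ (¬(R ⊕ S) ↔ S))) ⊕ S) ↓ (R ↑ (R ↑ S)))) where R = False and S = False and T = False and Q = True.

Substituting R=False, S=False, T=False, Q=True:
Q ↑ R = True ↑ False = True
T ↑ (Q ↑ R) = False ↑ True = True
¬(T ↑ (Q ↑ R)) = ¬True = False
R ⊕ S = False ⊕ False = False
¬(R ⊕ S) = ¬False = True
¬(R ⊕ S) ↔ S = True ↔ False = False
S ↑ (¬(R ⊕ S) ↔ S) = False ↑ False = True
R ↓ (S ↑ (¬(R ⊕ S) ↔ S)) = False ↓ True = False
(R ↓ (S ↑ (¬(R ⊕ S) ↔ S))) ⊕ S = False ⊕ False = False
R ↑ S = False ↑ False = True
R ↑ (R ↑ S) = False ↑ True = True
((R ↓ (S ↑ (¬(R ⊕ S) ↔ S))) ⊕ S) ↓ (R ↑ (R ↑ S)) = False ↓ True = False
R ↓ (((R ↓ (S ↑ (¬(R ⊕ S) ↔ S))) ⊕ S) ↓ (R ↑ (R ↑ S))) = False ↓ False = True
¬(R ↓ (((R ↓ (S ↑ (¬(R ⊕ S) ↔ S))) ⊕ S) ↓ (R ↑ (R ↑ S)))) = ¬True = False
¬(T ↑ (Q ↑ R)) ↔ ¬(R ↓ (((R ↓ (S ↑ (¬(R ⊕ S) ↔ S))) ⊕ S) ↓ (R ↑ (R ↑ S)))) = False ↔ False = True

True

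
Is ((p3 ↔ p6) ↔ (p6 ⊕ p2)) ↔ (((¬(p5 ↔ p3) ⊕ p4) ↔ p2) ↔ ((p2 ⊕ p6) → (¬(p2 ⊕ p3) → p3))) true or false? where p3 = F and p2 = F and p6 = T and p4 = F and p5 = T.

F

Substituting p3=F, p2=F, p6=T, p4=F, p5=T:
p3 ↔ p6 = F ↔ T = F
p6 ⊕ p2 = T ⊕ F = T
(p3 ↔ p6) ↔ (p6 ⊕ p2) = F ↔ T = F
p5 ↔ p3 = T ↔ F = F
¬(p5 ↔ p3) = ¬F = T
¬(p5 ↔ p3) ⊕ p4 = T ⊕ F = T
(¬(p5 ↔ p3) ⊕ p4) ↔ p2 = T ↔ F = F
p2 ⊕ p6 = F ⊕ T = T
p2 ⊕ p3 = F ⊕ F = F
¬(p2 ⊕ p3) = ¬F = T
¬(p2 ⊕ p3) → p3 = T → F = F
(p2 ⊕ p6) → (¬(p2 ⊕ p3) → p3) = T → F = F
((¬(p5 ↔ p3) ⊕ p4) ↔ p2) ↔ ((p2 ⊕ p6) → (¬(p2 ⊕ p3) → p3)) = F ↔ F = T
((p3 ↔ p6) ↔ (p6 ⊕ p2)) ↔ (((¬(p5 ↔ p3) ⊕ p4) ↔ p2) ↔ ((p2 ⊕ p6) → (¬(p2 ⊕ p3) → p3))) = F ↔ T = F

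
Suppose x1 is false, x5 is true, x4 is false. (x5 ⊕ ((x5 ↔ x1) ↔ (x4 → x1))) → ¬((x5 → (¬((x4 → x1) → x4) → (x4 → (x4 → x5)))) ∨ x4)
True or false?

x5 ↔ x1 = T ↔ F = F
x4 → x1 = F → F = T
(x5 ↔ x1) ↔ (x4 → x1) = F ↔ T = F
x5 ⊕ ((x5 ↔ x1) ↔ (x4 → x1)) = T ⊕ F = T
x4 → x1 = F → F = T
(x4 → x1) → x4 = T → F = F
¬((x4 → x1) → x4) = ¬F = T
x4 → x5 = F → T = T
x4 → (x4 → x5) = F → T = T
¬((x4 → x1) → x4) → (x4 → (x4 → x5)) = T → T = T
x5 → (¬((x4 → x1) → x4) → (x4 → (x4 → x5))) = T → T = T
(x5 → (¬((x4 → x1) → x4) → (x4 → (x4 → x5)))) ∨ x4 = T ∨ F = T
¬((x5 → (¬((x4 → x1) → x4) → (x4 → (x4 → x5)))) ∨ x4) = ¬T = F
(x5 ⊕ ((x5 ↔ x1) ↔ (x4 → x1))) → ¬((x5 → (¬((x4 → x1) → x4) → (x4 → (x4 → x5)))) ∨ x4) = T → F = F

F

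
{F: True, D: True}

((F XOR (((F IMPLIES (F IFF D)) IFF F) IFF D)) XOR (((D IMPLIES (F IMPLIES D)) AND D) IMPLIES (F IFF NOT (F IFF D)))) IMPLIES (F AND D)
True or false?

True

F IFF D = True IFF True = True
F IMPLIES (F IFF D) = True IMPLIES True = True
(F IMPLIES (F IFF D)) IFF F = True IFF True = True
((F IMPLIES (F IFF D)) IFF F) IFF D = True IFF True = True
F XOR (((F IMPLIES (F IFF D)) IFF F) IFF D) = True XOR True = False
F IMPLIES D = True IMPLIES True = True
D IMPLIES (F IMPLIES D) = True IMPLIES True = True
(D IMPLIES (F IMPLIES D)) AND D = True AND True = True
F IFF D = True IFF True = True
NOT (F IFF D) = NOT True = False
F IFF NOT (F IFF D) = True IFF False = False
((D IMPLIES (F IMPLIES D)) AND D) IMPLIES (F IFF NOT (F IFF D)) = True IMPLIES False = False
(F XOR (((F IMPLIES (F IFF D)) IFF F) IFF D)) XOR (((D IMPLIES (F IMPLIES D)) AND D) IMPLIES (F IFF NOT (F IFF D))) = False XOR False = False
F AND D = True AND True = True
((F XOR (((F IMPLIES (F IFF D)) IFF F) IFF D)) XOR (((D IMPLIES (F IMPLIES D)) AND D) IMPLIES (F IFF NOT (F IFF D)))) IMPLIES (F AND D) = False IMPLIES True = True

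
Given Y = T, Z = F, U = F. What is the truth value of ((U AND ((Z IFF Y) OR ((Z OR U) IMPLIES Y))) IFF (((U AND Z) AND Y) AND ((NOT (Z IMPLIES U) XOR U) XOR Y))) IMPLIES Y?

Z IFF Y = F IFF T = F
Z OR U = F OR F = F
(Z OR U) IMPLIES Y = F IMPLIES T = T
(Z IFF Y) OR ((Z OR U) IMPLIES Y) = F OR T = T
U AND ((Z IFF Y) OR ((Z OR U) IMPLIES Y)) = F AND T = F
U AND Z = F AND F = F
(U AND Z) AND Y = F AND T = F
Z IMPLIES U = F IMPLIES F = T
NOT (Z IMPLIES U) = NOT T = F
NOT (Z IMPLIES U) XOR U = F XOR F = F
(NOT (Z IMPLIES U) XOR U) XOR Y = F XOR T = T
((U AND Z) AND Y) AND ((NOT (Z IMPLIES U) XOR U) XOR Y) = F AND T = F
(U AND ((Z IFF Y) OR ((Z OR U) IMPLIES Y))) IFF (((U AND Z) AND Y) AND ((NOT (Z IMPLIES U) XOR U) XOR Y)) = F IFF F = T
((U AND ((Z IFF Y) OR ((Z OR U) IMPLIES Y))) IFF (((U AND Z) AND Y) AND ((NOT (Z IMPLIES U) XOR U) XOR Y))) IMPLIES Y = T IMPLIES T = T

T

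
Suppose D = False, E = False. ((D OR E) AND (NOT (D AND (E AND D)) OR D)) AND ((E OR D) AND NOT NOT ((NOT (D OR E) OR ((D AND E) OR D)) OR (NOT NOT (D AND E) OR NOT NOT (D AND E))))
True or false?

False

D OR E = False OR False = False
E AND D = False AND False = False
D AND (E AND D) = False AND False = False
NOT (D AND (E AND D)) = NOT False = True
NOT (D AND (E AND D)) OR D = True OR False = True
(D OR E) AND (NOT (D AND (E AND D)) OR D) = False AND True = False
E OR D = False OR False = False
D OR E = False OR False = False
NOT (D OR E) = NOT False = True
D AND E = False AND False = False
(D AND E) OR D = False OR False = False
NOT (D OR E) OR ((D AND E) OR D) = True OR False = True
D AND E = False AND False = False
NOT (D AND E) = NOT False = True
NOT NOT (D AND E) = NOT True = False
D AND E = False AND False = False
NOT (D AND E) = NOT False = True
NOT NOT (D AND E) = NOT True = False
NOT NOT (D AND E) OR NOT NOT (D AND E) = False OR False = False
(NOT (D OR E) OR ((D AND E) OR D)) OR (NOT NOT (D AND E) OR NOT NOT (D AND E)) = True OR False = True
NOT ((NOT (D OR E) OR ((D AND E) OR D)) OR (NOT NOT (D AND E) OR NOT NOT (D AND E))) = NOT True = False
NOT NOT ((NOT (D OR E) OR ((D AND E) OR D)) OR (NOT NOT (D AND E) OR NOT NOT (D AND E))) = NOT False = True
(E OR D) AND NOT NOT ((NOT (D OR E) OR ((D AND E) OR D)) OR (NOT NOT (D AND E) OR NOT NOT (D AND E))) = False AND True = False
((D OR E) AND (NOT (D AND (E AND D)) OR D)) AND ((E OR D) AND NOT NOT ((NOT (D OR E) OR ((D AND E) OR D)) OR (NOT NOT (D AND E) OR NOT NOT (D AND E)))) = False AND False = False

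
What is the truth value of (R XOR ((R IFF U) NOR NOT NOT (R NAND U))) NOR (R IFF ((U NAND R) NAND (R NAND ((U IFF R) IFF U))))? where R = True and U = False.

R IFF U = True IFF False = False
R NAND U = True NAND False = True
NOT (R NAND U) = NOT True = False
NOT NOT (R NAND U) = NOT False = True
(R IFF U) NOR NOT NOT (R NAND U) = False NOR True = False
R XOR ((R IFF U) NOR NOT NOT (R NAND U)) = True XOR False = True
U NAND R = False NAND True = True
U IFF R = False IFF True = False
(U IFF R) IFF U = False IFF False = True
R NAND ((U IFF R) IFF U) = True NAND True = False
(U NAND R) NAND (R NAND ((U IFF R) IFF U)) = True NAND False = True
R IFF ((U NAND R) NAND (R NAND ((U IFF R) IFF U))) = True IFF True = True
(R XOR ((R IFF U) NOR NOT NOT (R NAND U))) NOR (R IFF ((U NAND R) NAND (R NAND ((U IFF R) IFF U)))) = True NOR True = False

False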